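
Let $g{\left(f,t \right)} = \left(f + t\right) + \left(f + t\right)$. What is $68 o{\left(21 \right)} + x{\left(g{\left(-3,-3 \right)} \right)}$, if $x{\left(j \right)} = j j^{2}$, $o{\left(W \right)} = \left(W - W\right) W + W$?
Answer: $-300$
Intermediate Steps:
$g{\left(f,t \right)} = 2 f + 2 t$
$o{\left(W \right)} = W$ ($o{\left(W \right)} = 0 W + W = 0 + W = W$)
$x{\left(j \right)} = j^{3}$
$68 o{\left(21 \right)} + x{\left(g{\left(-3,-3 \right)} \right)} = 68 \cdot 21 + \left(2 \left(-3\right) + 2 \left(-3\right)\right)^{3} = 1428 + \left(-6 - 6\right)^{3} = 1428 + \left(-12\right)^{3} = 1428 - 1728 = -300$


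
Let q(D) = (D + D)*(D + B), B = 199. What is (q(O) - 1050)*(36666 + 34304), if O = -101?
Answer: -1479440620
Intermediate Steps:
q(D) = 2*D*(199 + D) (q(D) = (D + D)*(D + 199) = (2*D)*(199 + D) = 2*D*(199 + D))
(q(O) - 1050)*(36666 + 34304) = (2*(-101)*(199 - 101) - 1050)*(36666 + 34304) = (2*(-101)*98 - 1050)*70970 = (-19796 - 1050)*70970 = -20846*70970 = -1479440620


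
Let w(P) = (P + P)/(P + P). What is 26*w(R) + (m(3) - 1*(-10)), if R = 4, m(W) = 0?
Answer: 36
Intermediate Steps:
w(P) = 1 (w(P) = (2*P)/((2*P)) = (2*P)*(1/(2*P)) = 1)
26*w(R) + (m(3) - 1*(-10)) = 26*1 + (0 - 1*(-10)) = 26 + (0 + 10) = 26 + 10 = 36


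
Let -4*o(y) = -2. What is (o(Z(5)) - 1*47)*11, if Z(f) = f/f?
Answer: -1023/2 ≈ -511.50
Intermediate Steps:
Z(f) = 1
o(y) = ½ (o(y) = -¼*(-2) = ½)
(o(Z(5)) - 1*47)*11 = (½ - 1*47)*11 = (½ - 47)*11 = -93/2*11 = -1023/2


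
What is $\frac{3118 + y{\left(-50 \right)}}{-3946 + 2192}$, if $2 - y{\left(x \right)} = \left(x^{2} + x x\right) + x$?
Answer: $\frac{915}{877} \approx 1.0433$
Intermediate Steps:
$y{\left(x \right)} = 2 - x - 2 x^{2}$ ($y{\left(x \right)} = 2 - \left(\left(x^{2} + x x\right) + x\right) = 2 - \left(\left(x^{2} + x^{2}\right) + x\right) = 2 - \left(2 x^{2} + x\right) = 2 - \left(x + 2 x^{2}\right) = 2 - x - 2 x^{2}$)
$\frac{3118 + y{\left(-50 \right)}}{-3946 + 2192} = \frac{3118 - \left(-52 + 5000\right)}{-3946 + 2192} = \frac{3118 + \left(2 + 50 - 5000\right)}{-1754} = \left(3118 + \left(2 + 50 - 5000\right)\right) \left(- \frac{1}{1754}\right) = \left(3118 - 4948\right) \left(- \frac{1}{1754}\right) = \left(-1830\right) \left(- \frac{1}{1754}\right) = \frac{915}{877}$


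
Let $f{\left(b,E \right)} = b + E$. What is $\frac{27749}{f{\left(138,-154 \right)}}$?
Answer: $- \frac{27749}{16} \approx -1734.3$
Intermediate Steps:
$f{\left(b,E \right)} = E + b$
$\frac{27749}{f{\left(138,-154 \right)}} = \frac{27749}{-154 + 138} = \frac{27749}{-16} = 27749 \left(- \frac{1}{16}\right) = - \frac{27749}{16}$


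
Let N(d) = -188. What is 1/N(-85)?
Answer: -1/188 ≈ -0.0053191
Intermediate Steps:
1/N(-85) = 1/(-188) = -1/188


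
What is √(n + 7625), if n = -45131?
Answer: I*√37506 ≈ 193.66*I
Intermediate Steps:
√(n + 7625) = √(-45131 + 7625) = √(-37506) = I*√37506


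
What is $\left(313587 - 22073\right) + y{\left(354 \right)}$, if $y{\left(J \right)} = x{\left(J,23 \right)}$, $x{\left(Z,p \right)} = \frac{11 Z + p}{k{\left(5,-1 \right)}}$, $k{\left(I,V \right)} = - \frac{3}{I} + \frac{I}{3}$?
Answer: $\frac{4722979}{16} \approx 2.9519 \cdot 10^{5}$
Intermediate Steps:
$k{\left(I,V \right)} = - \frac{3}{I} + \frac{I}{3}$ ($k{\left(I,V \right)} = - \frac{3}{I} + I \frac{1}{3} = - \frac{3}{I} + \frac{I}{3}$)
$x{\left(Z,p \right)} = \frac{15 p}{16} + \frac{165 Z}{16}$ ($x{\left(Z,p \right)} = \frac{11 Z + p}{- \frac{3}{5} + \frac{1}{3} \cdot 5} = \frac{p + 11 Z}{\left(-3\right) \frac{1}{5} + \frac{5}{3}} = \frac{p + 11 Z}{- \frac{3}{5} + \frac{5}{3}} = \frac{p + 11 Z}{\frac{16}{15}} = \left(p + 11 Z\right) \frac{15}{16} = \frac{15 p}{16} + \frac{165 Z}{16}$)
$y{\left(J \right)} = \frac{345}{16} + \frac{165 J}{16}$ ($y{\left(J \right)} = \frac{15}{16} \cdot 23 + \frac{165 J}{16} = \frac{345}{16} + \frac{165 J}{16}$)
$\left(313587 - 22073\right) + y{\left(354 \right)} = \left(313587 - 22073\right) + \left(\frac{345}{16} + \frac{165}{16} \cdot 354\right) = 291514 + \left(\frac{345}{16} + \frac{29205}{8}\right) = 291514 + \frac{58755}{16} = \frac{4722979}{16}$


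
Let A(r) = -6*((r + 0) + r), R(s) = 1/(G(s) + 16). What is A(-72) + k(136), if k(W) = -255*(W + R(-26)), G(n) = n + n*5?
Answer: -946797/28 ≈ -33814.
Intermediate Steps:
G(n) = 6*n (G(n) = n + 5*n = 6*n)
R(s) = 1/(16 + 6*s) (R(s) = 1/(6*s + 16) = 1/(16 + 6*s))
A(r) = -12*r (A(r) = -6*(r + r) = -12*r)
k(W) = 51/28 - 255*W (k(W) = -255*(W + 1/(2*(8 + 3*(-26)))) = -255*(W + 1/(2*(8 - 78))) = -255*(W + (½)/(-70)) = -255*(W + (½)*(-1/70)) = -255*(W - 1/140) = -255*(-1/140 + W) = 51/28 - 255*W)
A(-72) + k(136) = -12*(-72) + (51/28 - 255*136) = 864 + (51/28 - 34680) = 864 - 970989/28 = -946797/28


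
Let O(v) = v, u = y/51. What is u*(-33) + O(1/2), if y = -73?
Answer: 1623/34 ≈ 47.735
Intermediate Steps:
u = -73/51 ≈ -1.4314
u*(-33) + O(1/2) = -73/51*(-33) + 1/2 = 803/17 + ½ = 1623/34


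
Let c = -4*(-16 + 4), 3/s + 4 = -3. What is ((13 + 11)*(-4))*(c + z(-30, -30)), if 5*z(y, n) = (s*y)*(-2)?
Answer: -28800/7 ≈ -4114.3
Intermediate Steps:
s = -3/7 (s = 3/(-4 - 3) = 3/(-7) = 3*(-⅐) = -3/7 ≈ -0.42857)
z(y, n) = 6*y/35 (z(y, n) = (-3*y/7*(-2))/5 = (6*y/7)/5 = 6*y/35)
c = 48 (c = -4*(-12) = 48)
((13 + 11)*(-4))*(c + z(-30, -30)) = ((13 + 11)*(-4))*(48 + (6/35)*(-30)) = (24*(-4))*(48 - 36/7) = -96*300/7 = -28800/7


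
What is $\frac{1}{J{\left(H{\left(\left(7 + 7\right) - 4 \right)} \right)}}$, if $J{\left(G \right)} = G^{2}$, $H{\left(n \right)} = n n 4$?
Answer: $\frac{1}{160000} \approx 6.25 \cdot 10^{-6}$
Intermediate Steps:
$H{\left(n \right)} = 4 n^{2}$ ($H{\left(n \right)} = n^{2} \cdot 4 = 4 n^{2}$)
$\frac{1}{J{\left(H{\left(\left(7 + 7\right) - 4 \right)} \right)}} = \frac{1}{\left(4 \left(\left(7 + 7\right) - 4\right)^{2}\right)^{2}} = \frac{1}{\left(4 \left(14 - 4\right)^{2}\right)^{2}} = \frac{1}{\left(4 \cdot 10^{2}\right)^{2}} = \frac{1}{\left(4 \cdot 100\right)^{2}} = \frac{1}{400^{2}} = \frac{1}{160000}$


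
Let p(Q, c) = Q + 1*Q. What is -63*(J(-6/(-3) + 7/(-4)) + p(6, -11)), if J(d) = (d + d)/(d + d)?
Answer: -819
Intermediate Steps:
p(Q, c) = 2*Q (p(Q, c) = Q + Q = 2*Q)
J(d) = 1 (J(d) = (2*d)/((2*d)) = (2*d)*(1/(2*d)) = 1)
-63*(J(-6/(-3) + 7/(-4)) + p(6, -11)) = -63*(1 + 2*6) = -63*(1 + 12) = -63*13 = -819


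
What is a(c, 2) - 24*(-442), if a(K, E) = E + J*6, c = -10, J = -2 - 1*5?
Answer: 10568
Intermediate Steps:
J = -7 (J = -2 - 5 = -7)
a(K, E) = -42 + E (a(K, E) = E - 7*6 = E - 42 = -42 + E)
a(c, 2) - 24*(-442) = (-42 + 2) - 24*(-442) = -40 + 10608 = 10568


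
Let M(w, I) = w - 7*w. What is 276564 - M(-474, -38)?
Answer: 273720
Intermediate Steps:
M(w, I) = -6*w
276564 - M(-474, -38) = 276564 - (-6)*(-474) = 276564 - 1*2844 = 276564 - 2844 = 273720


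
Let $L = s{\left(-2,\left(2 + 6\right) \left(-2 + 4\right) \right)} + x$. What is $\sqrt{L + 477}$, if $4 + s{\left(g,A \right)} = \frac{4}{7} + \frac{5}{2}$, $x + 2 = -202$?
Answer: $\frac{\sqrt{53326}}{14} \approx 16.495$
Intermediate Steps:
$x = -204$ ($x = -2 - 202 = -204$)
$s{\left(g,A \right)} = - \frac{13}{14}$ ($s{\left(g,A \right)} = -4 + \left(\frac{4}{7} + \frac{5}{2}\right) = -4 + \frac{43}{14} = - \frac{13}{14}$)
$L = - \frac{2869}{14}$ ($L = - \frac{13}{14} - 204 = - \frac{2869}{14} \approx -204.93$)
$\sqrt{L + 477} = \sqrt{- \frac{2869}{14} + 477} = \sqrt{\frac{3809}{14}} = \frac{\sqrt{53326}}{14}$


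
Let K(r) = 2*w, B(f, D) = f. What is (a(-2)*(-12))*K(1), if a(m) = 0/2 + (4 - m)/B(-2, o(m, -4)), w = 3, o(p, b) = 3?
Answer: 216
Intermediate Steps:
a(m) = -2 + m/2 (a(m) = 0/2 + (4 - m)/(-2) = 0*(1/2) + (4 - m)*(-1/2) = 0 + (-2 + m/2) = -2 + m/2)
K(r) = 6 (K(r) = 2*3 = 6)
(a(-2)*(-12))*K(1) = ((-2 + (1/2)*(-2))*(-12))*6 = ((-2 - 1)*(-12))*6 = -3*(-12)*6 = 36*6 = 216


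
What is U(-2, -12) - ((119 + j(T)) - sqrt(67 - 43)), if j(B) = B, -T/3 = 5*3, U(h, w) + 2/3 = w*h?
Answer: -152/3 + 2*sqrt(6) ≈ -45.768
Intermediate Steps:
U(h, w) = -2/3 + h*w (U(h, w) = -2/3 + w*h = -2/3 + h*w)
T = -45 (T = -15*3 = -3*15 = -45)
U(-2, -12) - ((119 + j(T)) - sqrt(67 - 43)) = (-2/3 - 2*(-12)) - ((119 - 45) - sqrt(67 - 43)) = (-2/3 + 24) - (74 - sqrt(24)) = 70/3 - (74 - 2*sqrt(6)) = 70/3 + (-74 + 2*sqrt(6)) = -152/3 + 2*sqrt(6)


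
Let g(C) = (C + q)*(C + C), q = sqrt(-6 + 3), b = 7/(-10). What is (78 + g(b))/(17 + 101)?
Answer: 3949/5900 - 7*I*sqrt(3)/590 ≈ 0.66932 - 0.02055*I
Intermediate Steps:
b = -7/10 (b = 7*(-1/10) = -7/10 ≈ -0.70000)
q = I*sqrt(3) (q = sqrt(-3) = I*sqrt(3) ≈ 1.732*I)
g(C) = 2*C*(C + I*sqrt(3)) (g(C) = (C + I*sqrt(3))*(C + C) = (C + I*sqrt(3))*(2*C) = 2*C*(C + I*sqrt(3)))
(78 + g(b))/(17 + 101) = (78 + 2*(-7/10)*(-7/10 + I*sqrt(3)))/(17 + 101) = (78 + (49/50 - 7*I*sqrt(3)/5))/118 = (3949/50 - 7*I*sqrt(3)/5)*(1/118) = 3949/5900 - 7*I*sqrt(3)/590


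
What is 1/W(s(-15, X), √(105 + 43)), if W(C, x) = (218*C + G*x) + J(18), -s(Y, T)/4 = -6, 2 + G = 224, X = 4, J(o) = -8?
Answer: 653/2499518 - 111*√37/4999036 ≈ 0.00012619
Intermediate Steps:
G = 222 (G = -2 + 224 = 222)
s(Y, T) = 24 (s(Y, T) = -4*(-6) = 24)
W(C, x) = -8 + 218*C + 222*x (W(C, x) = (218*C + 222*x) - 8 = -8 + 218*C + 222*x)
1/W(s(-15, X), √(105 + 43)) = 1/(-8 + 218*24 + 222*√(105 + 43)) = 1/(-8 + 5232 + 222*√148) = 1/(-8 + 5232 + 222*(2*√37)) = 1/(-8 + 5232 + 444*√37) = 1/(5224 + 444*√37)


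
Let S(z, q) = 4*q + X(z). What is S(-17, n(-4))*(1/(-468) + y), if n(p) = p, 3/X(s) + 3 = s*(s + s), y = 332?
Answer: -57159355/10764 ≈ -5310.2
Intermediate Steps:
X(s) = 3/(-3 + 2*s**2) (X(s) = 3/(-3 + s*(s + s)) = 3/(-3 + s*(2*s)) = 3/(-3 + 2*s**2))
S(z, q) = 3/(-3 + 2*z**2) + 4*q (S(z, q) = 4*q + 3/(-3 + 2*z**2) = 3/(-3 + 2*z**2) + 4*q)
S(-17, n(-4))*(1/(-468) + y) = ((3 + 4*(-4)*(-3 + 2*(-17)**2))/(-3 + 2*(-17)**2))*(1/(-468) + 332) = ((3 + 4*(-4)*(-3 + 2*289))/(-3 + 2*289))*(-1/468 + 332) = ((3 + 4*(-4)*(-3 + 578))/(-3 + 578))*(155375/468) = ((3 + 4*(-4)*575)/575)*(155375/468) = ((3 - 9200)/575)*(155375/468) = ((1/575)*(-9197))*(155375/468) = -9197/575*155375/468 = -57159355/10764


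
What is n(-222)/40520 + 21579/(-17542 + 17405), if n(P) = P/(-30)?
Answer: -4371900331/27756200 ≈ -157.51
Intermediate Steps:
n(P) = -P/30 (n(P) = P*(-1/30) = -P/30)
n(-222)/40520 + 21579/(-17542 + 17405) = -1/30*(-222)/40520 + 21579/(-17542 + 17405) = (37/5)*(1/40520) + 21579/(-137) = 37/202600 + 21579*(-1/137) = 37/202600 - 21579/137 = -4371900331/27756200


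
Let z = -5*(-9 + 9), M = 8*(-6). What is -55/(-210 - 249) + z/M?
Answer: 55/459 ≈ 0.11983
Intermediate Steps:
M = -48
z = 0 (z = -5*0 = 0)
-55/(-210 - 249) + z/M = -55/(-210 - 249) + 0/(-48) = -55/(-459) + 0*(-1/48) = -55*(-1/459) + 0 = 55/459 + 0 = 55/459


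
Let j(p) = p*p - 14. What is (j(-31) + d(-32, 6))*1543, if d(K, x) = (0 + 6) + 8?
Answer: 1482823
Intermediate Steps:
d(K, x) = 14 (d(K, x) = 6 + 8 = 14)
j(p) = -14 + p**2 (j(p) = p**2 - 14 = -14 + p**2)
(j(-31) + d(-32, 6))*1543 = ((-14 + (-31)**2) + 14)*1543 = ((-14 + 961) + 14)*1543 = (947 + 14)*1543 = 961*1543 = 1482823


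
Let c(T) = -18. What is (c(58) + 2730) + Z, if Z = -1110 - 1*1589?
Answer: 13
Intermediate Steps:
Z = -2699 (Z = -1110 - 1589 = -2699)
(c(58) + 2730) + Z = (-18 + 2730) - 2699 = 2712 - 2699 = 13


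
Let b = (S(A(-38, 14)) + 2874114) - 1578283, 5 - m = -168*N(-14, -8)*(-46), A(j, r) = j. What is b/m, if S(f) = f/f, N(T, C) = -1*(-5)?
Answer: -1295832/38635 ≈ -33.540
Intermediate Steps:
N(T, C) = 5
S(f) = 1
m = -38635 (m = 5 - (-168*5)*(-46) = 5 - (-840)*(-46) = 5 - 1*38640 = 5 - 38640 = -38635)
b = 1295832 (b = (1 + 2874114) - 1578283 = 2874115 - 1578283 = 1295832)
b/m = 1295832/(-38635) = 1295832*(-1/38635) = -1295832/38635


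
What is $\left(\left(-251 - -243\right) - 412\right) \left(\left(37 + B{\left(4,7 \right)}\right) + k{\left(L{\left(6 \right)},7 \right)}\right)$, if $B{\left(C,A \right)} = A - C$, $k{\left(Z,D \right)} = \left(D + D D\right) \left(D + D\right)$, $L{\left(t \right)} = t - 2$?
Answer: $-346080$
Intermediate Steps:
$L{\left(t \right)} = -2 + t$
$k{\left(Z,D \right)} = 2 D \left(D + D^{2}\right)$ ($k{\left(Z,D \right)} = \left(D + D^{2}\right) 2 D = 2 D \left(D + D^{2}\right)$)
$\left(\left(-251 - -243\right) - 412\right) \left(\left(37 + B{\left(4,7 \right)}\right) + k{\left(L{\left(6 \right)},7 \right)}\right) = \left(\left(-251 - -243\right) - 412\right) \left(\left(37 + \left(7 - 4\right)\right) + 2 \cdot 7^{2} \left(1 + 7\right)\right) = \left(\left(-251 + 243\right) - 412\right) \left(\left(37 + \left(7 - 4\right)\right) + 2 \cdot 49 \cdot 8\right) = \left(-8 - 412\right) \left(\left(37 + 3\right) + 784\right) = - 420 \left(40 + 784\right) = \left(-420\right) 824 = -346080$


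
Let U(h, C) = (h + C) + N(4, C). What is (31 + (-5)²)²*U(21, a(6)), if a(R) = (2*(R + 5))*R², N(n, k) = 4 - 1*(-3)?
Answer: 2571520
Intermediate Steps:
N(n, k) = 7 (N(n, k) = 4 + 3 = 7)
a(R) = R²*(10 + 2*R) (a(R) = (2*(5 + R))*R² = (10 + 2*R)*R² = R²*(10 + 2*R))
U(h, C) = 7 + C + h (U(h, C) = (h + C) + 7 = (C + h) + 7 = 7 + C + h)
(31 + (-5)²)²*U(21, a(6)) = (31 + (-5)²)²*(7 + 2*6²*(5 + 6) + 21) = (31 + 25)²*(7 + 2*36*11 + 21) = 56²*(7 + 792 + 21) = 3136*820 = 2571520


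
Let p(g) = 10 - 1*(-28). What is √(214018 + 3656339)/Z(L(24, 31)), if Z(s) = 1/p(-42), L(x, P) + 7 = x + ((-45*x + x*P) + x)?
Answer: 38*√3870357 ≈ 74758.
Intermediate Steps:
p(g) = 38 (p(g) = 10 + 28 = 38)
L(x, P) = -7 - 43*x + P*x (L(x, P) = -7 + (x + ((-45*x + x*P) + x)) = -7 + (x + ((-45*x + P*x) + x)) = -7 + (x + (-44*x + P*x)) = -7 + (-43*x + P*x) = -7 - 43*x + P*x)
Z(s) = 1/38
√(214018 + 3656339)/Z(L(24, 31)) = √(214018 + 3656339)/(1/38) = √3870357*38 = 38*√3870357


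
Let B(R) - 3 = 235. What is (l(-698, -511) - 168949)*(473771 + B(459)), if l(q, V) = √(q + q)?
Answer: -80083346541 + 948018*I*√349 ≈ -8.0083e+10 + 1.771e+7*I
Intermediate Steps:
l(q, V) = √2*√q (l(q, V) = √(2*q) = √2*√q)
B(R) = 238 (B(R) = 3 + 235 = 238)
(l(-698, -511) - 168949)*(473771 + B(459)) = (√2*√(-698) - 168949)*(473771 + 238) = (√2*(I*√698) - 168949)*474009 = (2*I*√349 - 168949)*474009 = (-168949 + 2*I*√349)*474009 = -80083346541 + 948018*I*√349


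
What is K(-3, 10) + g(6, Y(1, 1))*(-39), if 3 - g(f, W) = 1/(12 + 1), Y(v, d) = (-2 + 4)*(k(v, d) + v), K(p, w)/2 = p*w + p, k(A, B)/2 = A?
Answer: -180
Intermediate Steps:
k(A, B) = 2*A
K(p, w) = 2*p + 2*p*w (K(p, w) = 2*(p*w + p) = 2*(p + p*w) = 2*p + 2*p*w)
Y(v, d) = 6*v (Y(v, d) = (-2 + 4)*(2*v + v) = 2*(3*v) = 6*v)
g(f, W) = 38/13 (g(f, W) = 3 - 1/(12 + 1) = 3 - 1/13 = 38/13)
K(-3, 10) + g(6, Y(1, 1))*(-39) = 2*(-3)*(1 + 10) + (38/13)*(-39) = 2*(-3)*11 - 114 = -66 - 114 = -180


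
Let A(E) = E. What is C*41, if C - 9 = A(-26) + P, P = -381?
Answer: -16318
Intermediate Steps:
C = -398 (C = 9 + (-26 - 381) = 9 - 407 = -398)
C*41 = -398*41 = -16318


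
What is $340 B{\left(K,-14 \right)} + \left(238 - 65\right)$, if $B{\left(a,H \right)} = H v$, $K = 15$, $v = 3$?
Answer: $-14107$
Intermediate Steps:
$B{\left(a,H \right)} = 3 H$ ($B{\left(a,H \right)} = H 3 = 3 H$)
$340 B{\left(K,-14 \right)} + \left(238 - 65\right) = 340 \cdot 3 \left(-14\right) + \left(238 - 65\right) = 340 \left(-42\right) + \left(238 - 65\right) = -14280 + 173 = -14107$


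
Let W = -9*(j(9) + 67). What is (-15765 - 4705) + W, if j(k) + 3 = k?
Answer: -21127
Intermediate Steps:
j(k) = -3 + k
W = -657 (W = -9*((-3 + 9) + 67) = -9*(6 + 67) = -9*73 = -657)
(-15765 - 4705) + W = (-15765 - 4705) - 657 = -20470 - 657 = -21127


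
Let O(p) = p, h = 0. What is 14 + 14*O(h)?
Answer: 14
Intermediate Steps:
14 + 14*O(h) = 14 + 14*0 = 14 + 0 = 14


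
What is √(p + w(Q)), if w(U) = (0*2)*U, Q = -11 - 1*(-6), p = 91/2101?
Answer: √191191/2101 ≈ 0.20812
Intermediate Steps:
p = 91/2101 (p = 91*(1/2101) = 91/2101 ≈ 0.043313)
Q = -5 (Q = -11 + 6 = -5)
w(U) = 0 (w(U) = 0*U = 0)
√(p + w(Q)) = √(91/2101 + 0) = √(91/2101) = √191191/2101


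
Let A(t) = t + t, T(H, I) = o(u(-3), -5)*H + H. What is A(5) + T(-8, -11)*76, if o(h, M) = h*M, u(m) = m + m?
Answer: -18838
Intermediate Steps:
u(m) = 2*m
o(h, M) = M*h
T(H, I) = 31*H (T(H, I) = (-10*(-3))*H + H = (-5*(-6))*H + H = 30*H + H = 31*H)
A(t) = 2*t
A(5) + T(-8, -11)*76 = 2*5 + (31*(-8))*76 = 10 - 248*76 = 10 - 18848 = -18838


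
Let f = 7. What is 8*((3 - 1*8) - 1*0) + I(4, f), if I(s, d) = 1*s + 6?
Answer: -30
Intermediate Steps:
I(s, d) = 6 + s (I(s, d) = s + 6 = 6 + s)
8*((3 - 1*8) - 1*0) + I(4, f) = 8*((3 - 1*8) - 1*0) + (6 + 4) = 8*((3 - 8) + 0) + 10 = 8*(-5 + 0) + 10 = 8*(-5) + 10 = -40 + 10 = -30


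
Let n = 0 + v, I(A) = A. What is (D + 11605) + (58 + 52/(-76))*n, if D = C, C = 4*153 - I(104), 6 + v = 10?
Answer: 234503/19 ≈ 12342.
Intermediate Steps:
v = 4 (v = -6 + 10 = 4)
n = 4 (n = 0 + 4 = 4)
C = 508 (C = 4*153 - 1*104 = 612 - 104 = 508)
D = 508
(D + 11605) + (58 + 52/(-76))*n = (508 + 11605) + (58 + 52/(-76))*4 = 12113 + (58 + 52*(-1/76))*4 = 12113 + (58 - 13/19)*4 = 12113 + (1089/19)*4 = 12113 + 4356/19 = 234503/19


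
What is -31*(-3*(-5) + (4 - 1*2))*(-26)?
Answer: 13702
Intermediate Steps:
-31*(-3*(-5) + (4 - 1*2))*(-26) = -31*(15 + (4 - 2))*(-26) = -31*(15 + 2)*(-26) = -31*17*(-26) = -527*(-26) = 13702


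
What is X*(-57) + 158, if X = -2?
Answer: 272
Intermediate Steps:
X*(-57) + 158 = -2*(-57) + 158 = 114 + 158 = 272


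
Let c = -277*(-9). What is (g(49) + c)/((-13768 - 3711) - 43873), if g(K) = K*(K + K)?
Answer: -7295/61352 ≈ -0.11890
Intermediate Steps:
c = 2493
g(K) = 2*K**2 (g(K) = K*(2*K) = 2*K**2)
(g(49) + c)/((-13768 - 3711) - 43873) = (2*49**2 + 2493)/((-13768 - 3711) - 43873) = (2*2401 + 2493)/(-17479 - 43873) = (4802 + 2493)/(-61352) = 7295*(-1/61352) = -7295/61352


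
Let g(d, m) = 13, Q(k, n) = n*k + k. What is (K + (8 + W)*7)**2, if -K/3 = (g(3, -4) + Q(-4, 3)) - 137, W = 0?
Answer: 226576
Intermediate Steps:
Q(k, n) = k + k*n (Q(k, n) = k*n + k = k + k*n)
K = 420 (K = -3*((13 - 4*(1 + 3)) - 137) = -3*((13 - 4*4) - 137) = -3*((13 - 16) - 137) = -3*(-3 - 137) = -3*(-140) = 420)
(K + (8 + W)*7)**2 = (420 + (8 + 0)*7)**2 = (420 + 8*7)**2 = (420 + 56)**2 = 476**2 = 226576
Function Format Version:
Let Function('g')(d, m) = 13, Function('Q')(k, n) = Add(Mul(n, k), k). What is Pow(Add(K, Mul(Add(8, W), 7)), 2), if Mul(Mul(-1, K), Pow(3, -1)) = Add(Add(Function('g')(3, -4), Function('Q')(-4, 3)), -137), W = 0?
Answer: 226576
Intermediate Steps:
Function('Q')(k, n) = Add(k, Mul(k, n)) (Function('Q')(k, n) = Add(Mul(k, n), k) = Add(k, Mul(k, n)))
K = 420 (K = Mul(-3, Add(Add(13, Mul(-4, Add(1, 3))), -137)) = Mul(-3, Add(Add(13, Mul(-4, 4)), -137)) = Mul(-3, Add(Add(13, -16), -137)) = Mul(-3, Add(-3, -137)) = Mul(-3, -140) = 420)
Pow(Add(K, Mul(Add(8, W), 7)), 2) = Pow(Add(420, Mul(Add(8, 0), 7)), 2) = Pow(Add(420, Mul(8, 7)), 2) = Pow(Add(420, 56), 2) = Pow(476, 2) = 226576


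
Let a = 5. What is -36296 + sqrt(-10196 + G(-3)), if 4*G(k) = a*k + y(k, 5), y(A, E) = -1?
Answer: -36296 + 10*I*sqrt(102) ≈ -36296.0 + 100.99*I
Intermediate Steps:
G(k) = -1/4 + 5*k/4 (G(k) = (5*k - 1)/4 = (-1 + 5*k)/4 = -1/4 + 5*k/4)
-36296 + sqrt(-10196 + G(-3)) = -36296 + sqrt(-10196 + (-1/4 + (5/4)*(-3))) = -36296 + sqrt(-10196 + (-1/4 - 15/4)) = -36296 + sqrt(-10196 - 4) = -36296 + sqrt(-10200) = -36296 + 10*I*sqrt(102)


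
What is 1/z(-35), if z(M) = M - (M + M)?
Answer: 1/35 ≈ 0.028571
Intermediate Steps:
z(M) = -M (z(M) = M - 2*M = -M)
1/z(-35) = 1/(-1*(-35)) = 1/35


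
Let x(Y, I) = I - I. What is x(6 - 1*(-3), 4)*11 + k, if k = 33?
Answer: 33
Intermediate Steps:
x(Y, I) = 0
x(6 - 1*(-3), 4)*11 + k = 0*11 + 33 = 0 + 33 = 33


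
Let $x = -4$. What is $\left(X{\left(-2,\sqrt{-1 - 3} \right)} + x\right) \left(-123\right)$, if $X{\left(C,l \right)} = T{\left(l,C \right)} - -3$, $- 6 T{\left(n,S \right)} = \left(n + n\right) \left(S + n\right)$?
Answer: $-41 - 164 i \approx -41.0 - 164.0 i$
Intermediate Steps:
$T{\left(n,S \right)} = - \frac{n \left(S + n\right)}{3}$ ($T{\left(n,S \right)} = - \frac{\left(n + n\right) \left(S + n\right)}{6} = - \frac{2 n \left(S + n\right)}{6} = - \frac{n \left(S + n\right)}{3}$)
$X{\left(C,l \right)} = 3 - \frac{l \left(C + l\right)}{3}$ ($X{\left(C,l \right)} = - \frac{l \left(C + l\right)}{3} - -3 = - \frac{l \left(C + l\right)}{3} + 3 = 3 - \frac{l \left(C + l\right)}{3}$)
$\left(X{\left(-2,\sqrt{-1 - 3} \right)} + x\right) \left(-123\right) = \left(\left(3 - \frac{\sqrt{-1 - 3} \left(-2 + \sqrt{-1 - 3}\right)}{3}\right) - 4\right) \left(-123\right) = \left(\left(3 - \frac{\sqrt{-4} \left(-2 + \sqrt{-4}\right)}{3}\right) - 4\right) \left(-123\right) = \left(\left(3 - \frac{2 i \left(-2 + 2 i\right)}{3}\right) - 4\right) \left(-123\right) = \left(-1 - \frac{2 i \left(-2 + 2 i\right)}{3}\right) \left(-123\right) = 123 + 82 i \left(-2 + 2 i\right)$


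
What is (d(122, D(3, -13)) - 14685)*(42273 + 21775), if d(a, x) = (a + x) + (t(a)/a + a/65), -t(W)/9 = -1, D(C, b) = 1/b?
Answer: -284446358888/305 ≈ -9.3261e+8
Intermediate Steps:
t(W) = 9 (t(W) = -9*(-1) = 9)
d(a, x) = x + 9/a + 66*a/65 (d(a, x) = (a + x) + (9/a + a/65) = x + 9/a + 66*a/65)
(d(122, D(3, -13)) - 14685)*(42273 + 21775) = ((1/(-13) + 9/122 + (66/65)*122) - 14685)*(42273 + 21775) = ((-1/13 + 9*(1/122) + 8052/65) - 14685)*64048 = ((-1/13 + 9/122 + 8052/65) - 14685)*64048 = (75563/610 - 14685)*64048 = -8882287/610*64048 = -284446358888/305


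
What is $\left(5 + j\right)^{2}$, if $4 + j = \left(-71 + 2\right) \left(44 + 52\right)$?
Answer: $43864129$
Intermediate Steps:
$j = -6628$ ($j = -4 + \left(-71 + 2\right) \left(44 + 52\right) = -4 - 6624 = -6628$)
$\left(5 + j\right)^{2} = \left(5 - 6628\right)^{2} = \left(-6623\right)^{2} = 43864129$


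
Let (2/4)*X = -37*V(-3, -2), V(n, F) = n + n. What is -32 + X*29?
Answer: 12844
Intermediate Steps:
V(n, F) = 2*n
X = 444 (X = 2*(-74*(-3)) = 2*(-37*(-6)) = 2*222 = 444)
-32 + X*29 = -32 + 444*29 = -32 + 12876 = 12844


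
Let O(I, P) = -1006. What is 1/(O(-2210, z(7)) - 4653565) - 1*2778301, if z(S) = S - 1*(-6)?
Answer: -12931799263872/4654571 ≈ -2.7783e+6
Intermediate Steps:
z(S) = 6 + S (z(S) = S + 6 = 6 + S)
1/(O(-2210, z(7)) - 4653565) - 1*2778301 = 1/(-1006 - 4653565) - 1*2778301 = 1/(-4654571) - 2778301 = -1/4654571 - 2778301 = -12931799263872/4654571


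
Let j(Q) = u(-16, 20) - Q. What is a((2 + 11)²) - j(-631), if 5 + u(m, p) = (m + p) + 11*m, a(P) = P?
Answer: -285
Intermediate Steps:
u(m, p) = -5 + p + 12*m (u(m, p) = -5 + ((m + p) + 11*m) = -5 + (p + 12*m) = -5 + p + 12*m)
j(Q) = -177 - Q (j(Q) = (-5 + 20 + 12*(-16)) - Q = (-5 + 20 - 192) - Q = -177 - Q)
a((2 + 11)²) - j(-631) = (2 + 11)² - (-177 - 1*(-631)) = 13² - (-177 + 631) = 169 - 1*454 = 169 - 454 = -285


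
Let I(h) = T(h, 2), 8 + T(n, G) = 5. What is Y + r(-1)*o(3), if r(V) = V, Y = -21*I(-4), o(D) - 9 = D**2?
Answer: 45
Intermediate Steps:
T(n, G) = -3 (T(n, G) = -8 + 5 = -3)
I(h) = -3
o(D) = 9 + D**2
Y = 63 (Y = -21*(-3) = 63)
Y + r(-1)*o(3) = 63 - (9 + 3**2) = 63 - (9 + 9) = 63 - 1*18 = 63 - 18 = 45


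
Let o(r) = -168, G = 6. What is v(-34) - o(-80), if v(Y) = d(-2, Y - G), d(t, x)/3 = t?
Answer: 162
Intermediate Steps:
d(t, x) = 3*t
v(Y) = -6 (v(Y) = 3*(-2) = -6)
v(-34) - o(-80) = -6 - 1*(-168) = -6 + 168 = 162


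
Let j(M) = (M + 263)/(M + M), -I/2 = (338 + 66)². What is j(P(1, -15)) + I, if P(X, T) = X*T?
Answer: -4896604/15 ≈ -3.2644e+5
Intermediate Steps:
P(X, T) = T*X
I = -326432 (I = -2*(338 + 66)² = -2*404² = -2*163216 = -326432)
j(M) = (263 + M)/(2*M) (j(M) = (263 + M)/((2*M)) = (263 + M)*(1/(2*M)) = (263 + M)/(2*M))
j(P(1, -15)) + I = (263 - 15*1)/(2*((-15*1))) - 326432 = (½)*(263 - 15)/(-15) - 326432 = (½)*(-1/15)*248 - 326432 = -124/15 - 326432 = -4896604/15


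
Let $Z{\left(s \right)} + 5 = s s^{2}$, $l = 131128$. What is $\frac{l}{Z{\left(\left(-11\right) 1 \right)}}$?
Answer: $- \frac{16391}{167} \approx -98.15$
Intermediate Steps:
$Z{\left(s \right)} = -5 + s^{3}$ ($Z{\left(s \right)} = -5 + s s^{2} = -5 + s^{3}$)
$\frac{l}{Z{\left(\left(-11\right) 1 \right)}} = \frac{131128}{-5 + \left(\left(-11\right) 1\right)^{3}} = \frac{131128}{-5 + \left(-11\right)^{3}} = \frac{131128}{-5 - 1331} = \frac{131128}{-1336} = 131128 \left(- \frac{1}{1336}\right) = - \frac{16391}{167}$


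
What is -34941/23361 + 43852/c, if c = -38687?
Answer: -792063013/301255669 ≈ -2.6292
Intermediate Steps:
-34941/23361 + 43852/c = -34941/23361 + 43852/(-38687) = -34941*1/23361 + 43852*(-1/38687) = -11647/7787 - 43852/38687 = -792063013/301255669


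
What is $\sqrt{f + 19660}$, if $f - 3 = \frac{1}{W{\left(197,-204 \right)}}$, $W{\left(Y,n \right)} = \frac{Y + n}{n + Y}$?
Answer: $4 \sqrt{1229} \approx 140.23$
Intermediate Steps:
$W{\left(Y,n \right)} = 1$ ($W{\left(Y,n \right)} = \frac{Y + n}{Y + n} = 1$)
$f = 4$ ($f = 3 + 1^{-1} = 3 + 1 = 4$)
$\sqrt{f + 19660} = \sqrt{4 + 19660} = \sqrt{19664} = 4 \sqrt{1229}$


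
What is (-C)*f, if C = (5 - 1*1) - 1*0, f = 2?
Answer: -8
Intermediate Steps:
C = 4 (C = (5 - 1) + 0 = 4 + 0 = 4)
(-C)*f = -1*4*2 = -4*2 = -8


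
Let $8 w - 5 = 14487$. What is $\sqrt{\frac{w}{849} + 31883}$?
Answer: $\frac{\sqrt{91931344986}}{1698} \approx 178.56$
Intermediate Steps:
$w = \frac{3623}{2}$ ($w = \frac{5}{8} + \frac{1}{8} \cdot 14487 = \frac{5}{8} + \frac{14487}{8} = \frac{3623}{2} \approx 1811.5$)
$\sqrt{\frac{w}{849} + 31883} = \sqrt{\frac{3623}{2 \cdot 849} + 31883} = \sqrt{\frac{3623}{2} \cdot \frac{1}{849} + 31883} = \sqrt{\frac{3623}{1698} + 31883} = \sqrt{\frac{54140957}{1698}} = \frac{\sqrt{91931344986}}{1698}$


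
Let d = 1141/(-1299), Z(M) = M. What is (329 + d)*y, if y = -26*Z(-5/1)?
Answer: 55409900/1299 ≈ 42656.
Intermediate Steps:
y = 130 (y = -(-130)/1 = -(-130) = -26*(-5) = 130)
d = -1141/1299 (d = 1141*(-1/1299) = -1141/1299 ≈ -0.87837)
(329 + d)*y = (329 - 1141/1299)*130 = (426230/1299)*130 = 55409900/1299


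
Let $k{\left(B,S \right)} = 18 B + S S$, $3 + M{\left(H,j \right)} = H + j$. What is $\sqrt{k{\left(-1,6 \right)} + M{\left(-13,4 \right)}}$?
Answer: $\sqrt{6} \approx 2.4495$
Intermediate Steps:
$M{\left(H,j \right)} = -3 + H + j$ ($M{\left(H,j \right)} = -3 + \left(H + j\right) = -3 + H + j$)
$k{\left(B,S \right)} = S^{2} + 18 B$ ($k{\left(B,S \right)} = 18 B + S^{2} = S^{2} + 18 B$)
$\sqrt{k{\left(-1,6 \right)} + M{\left(-13,4 \right)}} = \sqrt{\left(6^{2} + 18 \left(-1\right)\right) - 12} = \sqrt{\left(36 - 18\right) - 12} = \sqrt{18 - 12} = \sqrt{6}$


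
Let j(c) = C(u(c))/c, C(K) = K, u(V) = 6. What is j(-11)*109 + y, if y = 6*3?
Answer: -456/11 ≈ -41.455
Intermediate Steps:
y = 18
j(c) = 6/c
j(-11)*109 + y = (6/(-11))*109 + 18 = (6*(-1/11))*109 + 18 = -6/11*109 + 18 = -654/11 + 18 = -456/11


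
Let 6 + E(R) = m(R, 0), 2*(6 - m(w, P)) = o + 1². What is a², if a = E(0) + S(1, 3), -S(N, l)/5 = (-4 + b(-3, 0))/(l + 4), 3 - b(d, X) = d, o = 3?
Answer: 576/49 ≈ 11.755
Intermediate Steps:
m(w, P) = 4 (m(w, P) = 6 - (3 + 1²)/2 = 6 - (3 + 1)/2 = 6 - ½*4 = 6 - 2 = 4)
b(d, X) = 3 - d
E(R) = -2 (E(R) = -6 + 4 = -2)
S(N, l) = -10/(4 + l) (S(N, l) = -5*(-4 + (3 - 1*(-3)))/(l + 4) = -5*(-4 + (3 + 3))/(4 + l) = -5*(-4 + 6)/(4 + l) = -10/(4 + l))
a = -24/7 (a = -2 - 10/(4 + 3) = -2 - 10/7 = -24/7 ≈ -3.4286)
a² = (-24/7)² = 576/49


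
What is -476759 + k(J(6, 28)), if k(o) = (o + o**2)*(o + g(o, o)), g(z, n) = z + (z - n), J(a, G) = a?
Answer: -476255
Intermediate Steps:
g(z, n) = -n + 2*z
k(o) = 2*o*(o + o**2) (k(o) = (o + o**2)*(o + (-o + 2*o)) = (o + o**2)*(o + o) = (o + o**2)*(2*o) = 2*o*(o + o**2))
-476759 + k(J(6, 28)) = -476759 + 2*6**2*(1 + 6) = -476759 + 2*36*7 = -476759 + 504 = -476255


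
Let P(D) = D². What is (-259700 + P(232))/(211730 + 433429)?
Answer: -205876/645159 ≈ -0.31911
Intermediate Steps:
(-259700 + P(232))/(211730 + 433429) = (-259700 + 232²)/(211730 + 433429) = (-259700 + 53824)/645159 = -205876*1/645159 = -205876/645159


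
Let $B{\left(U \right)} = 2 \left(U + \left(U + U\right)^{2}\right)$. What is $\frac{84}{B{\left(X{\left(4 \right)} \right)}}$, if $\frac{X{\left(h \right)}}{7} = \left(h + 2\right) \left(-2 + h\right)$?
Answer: $\frac{1}{674} \approx 0.0014837$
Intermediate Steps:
$X{\left(h \right)} = 7 \left(-2 + h\right) \left(2 + h\right)$ ($X{\left(h \right)} = 7 \left(h + 2\right) \left(-2 + h\right) = 7 \left(2 + h\right) \left(-2 + h\right) = 7 \left(-2 + h\right) \left(2 + h\right)$)
$B{\left(U \right)} = 2 U + 8 U^{2}$ ($B{\left(U \right)} = 2 \left(U + \left(2 U\right)^{2}\right) = 2 \left(U + 4 U^{2}\right) = 2 U + 8 U^{2}$)
$\frac{84}{B{\left(X{\left(4 \right)} \right)}} = \frac{84}{2 \left(-28 + 7 \cdot 4^{2}\right) \left(1 + 4 \left(-28 + 7 \cdot 4^{2}\right)\right)} = \frac{84}{2 \left(-28 + 7 \cdot 16\right) \left(1 + 4 \left(-28 + 7 \cdot 16\right)\right)} = \frac{84}{2 \left(-28 + 112\right) \left(1 + 4 \left(-28 + 112\right)\right)} = \frac{84}{2 \cdot 84 \left(1 + 4 \cdot 84\right)} = \frac{84}{2 \cdot 84 \left(1 + 336\right)} = \frac{84}{2 \cdot 84 \cdot 337} = \frac{84}{56616} = 84 \cdot \frac{1}{56616} = \frac{1}{674}$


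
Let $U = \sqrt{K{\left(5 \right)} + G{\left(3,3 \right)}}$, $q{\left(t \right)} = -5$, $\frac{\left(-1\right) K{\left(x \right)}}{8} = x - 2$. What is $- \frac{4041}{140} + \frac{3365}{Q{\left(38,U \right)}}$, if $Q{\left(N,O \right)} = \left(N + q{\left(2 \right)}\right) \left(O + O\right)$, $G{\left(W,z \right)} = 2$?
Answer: $- \frac{4041}{140} - \frac{3365 i \sqrt{22}}{1452} \approx -28.864 - 10.87 i$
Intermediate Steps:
$K{\left(x \right)} = 16 - 8 x$ ($K{\left(x \right)} = - 8 \left(x - 2\right) = - 8 \left(-2 + x\right) = 16 - 8 x$)
$U = i \sqrt{22}$ ($U = \sqrt{\left(16 - 40\right) + 2} = \sqrt{-24 + 2} = \sqrt{-22} = i \sqrt{22} \approx 4.6904 i$)
$Q{\left(N,O \right)} = 2 O \left(-5 + N\right)$ ($Q{\left(N,O \right)} = \left(N - 5\right) \left(O + O\right) = \left(-5 + N\right) 2 O = 2 O \left(-5 + N\right)$)
$- \frac{4041}{140} + \frac{3365}{Q{\left(38,U \right)}} = - \frac{4041}{140} + \frac{3365}{2 i \sqrt{22} \left(-5 + 38\right)} = \left(-4041\right) \frac{1}{140} + \frac{3365}{2 i \sqrt{22} \cdot 33} = - \frac{4041}{140} + \frac{3365}{66 i \sqrt{22}} = - \frac{4041}{140} + 3365 \left(- \frac{i \sqrt{22}}{1452}\right) = - \frac{4041}{140} - \frac{3365 i \sqrt{22}}{1452}$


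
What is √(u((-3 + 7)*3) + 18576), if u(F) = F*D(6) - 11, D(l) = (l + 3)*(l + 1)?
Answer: 139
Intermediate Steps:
D(l) = (1 + l)*(3 + l) (D(l) = (3 + l)*(1 + l) = (1 + l)*(3 + l))
u(F) = -11 + 63*F (u(F) = F*(3 + 6² + 4*6) - 11 = F*(3 + 36 + 24) - 11 = F*63 - 11 = 63*F - 11 = -11 + 63*F)
√(u((-3 + 7)*3) + 18576) = √((-11 + 63*((-3 + 7)*3)) + 18576) = √((-11 + 63*(4*3)) + 18576) = √((-11 + 63*12) + 18576) = √((-11 + 756) + 18576) = √(745 + 18576) = √19321 = 139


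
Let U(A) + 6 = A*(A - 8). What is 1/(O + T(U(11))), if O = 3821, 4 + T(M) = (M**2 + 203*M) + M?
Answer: 1/10054 ≈ 9.9463e-5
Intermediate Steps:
U(A) = -6 + A*(-8 + A) (U(A) = -6 + A*(A - 8) = -6 + A*(-8 + A))
T(M) = -4 + M**2 + 204*M (T(M) = -4 + ((M**2 + 203*M) + M) = -4 + (M**2 + 204*M) = -4 + M**2 + 204*M)
1/(O + T(U(11))) = 1/(3821 + (-4 + (-6 + 11**2 - 8*11)**2 + 204*(-6 + 11**2 - 8*11))) = 1/(3821 + (-4 + (-6 + 121 - 88)**2 + 204*(-6 + 121 - 88))) = 1/(3821 + (-4 + 27**2 + 204*27)) = 1/(3821 + (-4 + 729 + 5508)) = 1/(3821 + 6233) = 1/10054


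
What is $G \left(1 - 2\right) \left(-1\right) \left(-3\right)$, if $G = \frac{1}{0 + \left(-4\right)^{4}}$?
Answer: $- \frac{3}{256} \approx -0.011719$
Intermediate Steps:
$G = \frac{1}{256}$ ($G = \frac{1}{0 + 256} = \frac{1}{256} \approx 0.0039063$)
$G \left(1 - 2\right) \left(-1\right) \left(-3\right) = \frac{\left(1 - 2\right) \left(-1\right)}{256} \left(-3\right) = \frac{\left(-1\right) \left(-1\right)}{256} \left(-3\right) = \frac{1}{256} \cdot 1 \left(-3\right) = \frac{1}{256} \left(-3\right) = - \frac{3}{256}$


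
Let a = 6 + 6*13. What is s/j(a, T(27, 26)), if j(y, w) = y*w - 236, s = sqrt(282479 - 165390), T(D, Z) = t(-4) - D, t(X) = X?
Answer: -sqrt(117089)/2840 ≈ -0.12049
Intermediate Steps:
T(D, Z) = -4 - D
s = sqrt(117089) ≈ 342.18
a = 84 (a = 6 + 78 = 84)
j(y, w) = -236 + w*y (j(y, w) = w*y - 236 = -236 + w*y)
s/j(a, T(27, 26)) = sqrt(117089)/(-236 + (-4 - 1*27)*84) = sqrt(117089)/(-236 + (-4 - 27)*84) = sqrt(117089)/(-236 - 31*84) = sqrt(117089)/(-236 - 2604) = sqrt(117089)/(-2840) = sqrt(117089)*(-1/2840) = -sqrt(117089)/2840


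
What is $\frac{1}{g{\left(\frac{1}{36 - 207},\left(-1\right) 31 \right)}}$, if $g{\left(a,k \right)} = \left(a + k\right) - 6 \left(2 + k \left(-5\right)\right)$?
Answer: $- \frac{171}{166384} \approx -0.0010277$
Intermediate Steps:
$g{\left(a,k \right)} = -12 + a + 31 k$ ($g{\left(a,k \right)} = \left(a + k\right) - 6 \left(2 - 5 k\right) = \left(a + k\right) + \left(-12 + 30 k\right) = -12 + a + 31 k$)
$\frac{1}{g{\left(\frac{1}{36 - 207},\left(-1\right) 31 \right)}} = \frac{1}{-12 + \frac{1}{36 - 207} + 31 \left(\left(-1\right) 31\right)} = \frac{1}{-12 + \frac{1}{-171} + 31 \left(-31\right)} = \frac{1}{-12 - \frac{1}{171} - 961} = \frac{1}{- \frac{166384}{171}} = - \frac{171}{166384}$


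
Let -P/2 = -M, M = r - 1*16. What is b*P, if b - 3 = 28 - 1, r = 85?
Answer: 4140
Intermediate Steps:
M = 69 (M = 85 - 1*16 = 85 - 16 = 69)
P = 138 (P = -(-2)*69 = -2*(-69) = 138)
b = 30 (b = 3 + (28 - 1) = 3 + 27 = 30)
b*P = 30*138 = 4140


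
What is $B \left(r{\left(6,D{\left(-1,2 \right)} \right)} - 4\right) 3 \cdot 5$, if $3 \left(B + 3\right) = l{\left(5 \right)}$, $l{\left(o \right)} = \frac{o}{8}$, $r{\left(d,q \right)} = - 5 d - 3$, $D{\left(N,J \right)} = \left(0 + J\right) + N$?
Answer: $\frac{12395}{8} \approx 1549.4$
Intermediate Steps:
$D{\left(N,J \right)} = J + N$
$r{\left(d,q \right)} = -3 - 5 d$
$l{\left(o \right)} = \frac{o}{8}$ ($l{\left(o \right)} = o \frac{1}{8} = \frac{o}{8}$)
$B = - \frac{67}{24}$ ($B = -3 + \frac{\frac{1}{8} \cdot 5}{3} = -3 + \frac{1}{3} \cdot \frac{5}{8} = -3 + \frac{5}{24} = - \frac{67}{24} \approx -2.7917$)
$B \left(r{\left(6,D{\left(-1,2 \right)} \right)} - 4\right) 3 \cdot 5 = - \frac{67 \left(\left(-3 - 30\right) - 4\right) 3 \cdot 5}{24} = - \frac{67 \left(\left(-3 - 30\right) - 4\right) 15}{24} = - \frac{67 \left(-33 - 4\right) 15}{24} = - \frac{67 \left(\left(-37\right) 15\right)}{24} = \left(- \frac{67}{24}\right) \left(-555\right) = \frac{12395}{8}$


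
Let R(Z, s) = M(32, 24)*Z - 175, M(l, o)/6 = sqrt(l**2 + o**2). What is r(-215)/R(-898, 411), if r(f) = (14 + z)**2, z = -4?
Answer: -20/43139 ≈ -0.00046362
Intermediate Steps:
M(l, o) = 6*sqrt(l**2 + o**2)
R(Z, s) = -175 + 240*Z (R(Z, s) = (6*sqrt(32**2 + 24**2))*Z - 175 = (6*sqrt(1024 + 576))*Z - 175 = (6*sqrt(1600))*Z - 175 = (6*40)*Z - 175 = 240*Z - 175 = -175 + 240*Z)
r(f) = 100 (r(f) = (14 - 4)**2 = 10**2 = 100)
r(-215)/R(-898, 411) = 100/(-175 + 240*(-898)) = 100/(-175 - 215520) = 100/(-215695) = 100*(-1/215695) = -20/43139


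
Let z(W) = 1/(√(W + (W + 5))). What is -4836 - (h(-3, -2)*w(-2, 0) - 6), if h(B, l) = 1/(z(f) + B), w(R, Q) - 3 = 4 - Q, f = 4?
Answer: -560007/116 + 7*√13/116 ≈ -4827.4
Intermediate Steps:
w(R, Q) = 7 - Q (w(R, Q) = 3 + (4 - Q) = 7 - Q)
z(W) = (5 + 2*W)^(-½) (z(W) = 1/(√(W + (5 + W))) = 1/(√(5 + 2*W)) = (5 + 2*W)^(-½))
h(B, l) = 1/(B + √13/13) (h(B, l) = 1/((5 + 2*4)^(-½) + B) = 1/((5 + 8)^(-½) + B) = 1/(13^(-½) + B) = 1/(√13/13 + B) = 1/(B + √13/13))
-4836 - (h(-3, -2)*w(-2, 0) - 6) = -4836 - ((13/(√13 + 13*(-3)))*(7 - 1*0) - 6) = -4836 - ((13/(√13 - 39))*(7 + 0) - 6) = -4836 - ((13/(-39 + √13))*7 - 6) = -4836 - (91/(-39 + √13) - 6) = -4836 - (-6 + 91/(-39 + √13)) = -4836 + (6 - 91/(-39 + √13)) = -4830 - 91/(-39 + √13)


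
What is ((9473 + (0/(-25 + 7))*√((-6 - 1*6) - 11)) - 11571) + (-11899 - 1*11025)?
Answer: -25022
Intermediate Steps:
((9473 + (0/(-25 + 7))*√((-6 - 1*6) - 11)) - 11571) + (-11899 - 1*11025) = ((9473 + (0/(-18))*√((-6 - 6) - 11)) - 11571) + (-11899 - 11025) = ((9473 + (-1/18*0)*√(-12 - 11)) - 11571) - 22924 = ((9473 + 0*√(-23)) - 11571) - 22924 = ((9473 + 0*(I*√23)) - 11571) - 22924 = ((9473 + 0) - 11571) - 22924 = (9473 - 11571) - 22924 = -2098 - 22924 = -25022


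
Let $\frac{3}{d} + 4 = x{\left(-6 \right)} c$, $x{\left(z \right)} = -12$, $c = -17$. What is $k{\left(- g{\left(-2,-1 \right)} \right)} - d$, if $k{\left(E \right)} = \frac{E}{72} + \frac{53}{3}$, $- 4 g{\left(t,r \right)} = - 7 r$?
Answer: $\frac{127267}{7200} \approx 17.676$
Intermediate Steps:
$g{\left(t,r \right)} = \frac{7 r}{4}$ ($g{\left(t,r \right)} = - \frac{\left(-7\right) r}{4} = \frac{7 r}{4}$)
$k{\left(E \right)} = \frac{53}{3} + \frac{E}{72}$ ($k{\left(E \right)} = E \frac{1}{72} + 53 \cdot \frac{1}{3} = \frac{E}{72} + \frac{53}{3} = \frac{53}{3} + \frac{E}{72}$)
$d = \frac{3}{200}$ ($d = \frac{3}{-4 - -204} = \frac{3}{-4 + 204} = \frac{3}{200} \approx 0.015$)
$k{\left(- g{\left(-2,-1 \right)} \right)} - d = \left(\frac{53}{3} + \frac{\left(-1\right) \frac{7}{4} \left(-1\right)}{72}\right) - \frac{3}{200} = \left(\frac{53}{3} + \frac{\left(-1\right) \left(- \frac{7}{4}\right)}{72}\right) - \frac{3}{200} = \left(\frac{53}{3} + \frac{1}{72} \cdot \frac{7}{4}\right) - \frac{3}{200} = \left(\frac{53}{3} + \frac{7}{288}\right) - \frac{3}{200} = \frac{5095}{288} - \frac{3}{200} = \frac{127267}{7200}$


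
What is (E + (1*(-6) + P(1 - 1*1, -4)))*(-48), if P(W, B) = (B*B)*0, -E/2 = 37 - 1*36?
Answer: 384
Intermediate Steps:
E = -2 (E = -2*(37 - 1*36) = -2*(37 - 36) = -2*1 = -2)
P(W, B) = 0 (P(W, B) = B**2*0 = 0)
(E + (1*(-6) + P(1 - 1*1, -4)))*(-48) = (-2 + (1*(-6) + 0))*(-48) = (-2 + (-6 + 0))*(-48) = (-2 - 6)*(-48) = -8*(-48) = 384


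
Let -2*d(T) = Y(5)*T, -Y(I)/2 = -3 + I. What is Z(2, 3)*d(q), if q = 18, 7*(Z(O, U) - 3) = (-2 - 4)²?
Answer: 2052/7 ≈ 293.14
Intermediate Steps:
Z(O, U) = 57/7 (Z(O, U) = 3 + (-2 - 4)²/7 = 3 + (⅐)*(-6)² = 3 + (⅐)*36 = 3 + 36/7 = 57/7)
Y(I) = 6 - 2*I (Y(I) = -2*(-3 + I) = 6 - 2*I)
d(T) = 2*T (d(T) = -(6 - 2*5)*T/2 = -(6 - 10)*T/2 = -(-2)*T = 2*T)
Z(2, 3)*d(q) = 57*(2*18)/7 = (57/7)*36 = 2052/7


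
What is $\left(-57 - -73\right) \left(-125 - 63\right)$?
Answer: $-3008$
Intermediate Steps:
$\left(-57 - -73\right) \left(-125 - 63\right) = \left(-57 + 73\right) \left(-188\right) = 16 \left(-188\right) = -3008$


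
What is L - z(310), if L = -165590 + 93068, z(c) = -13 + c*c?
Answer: -168609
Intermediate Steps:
z(c) = -13 + c**2
L = -72522
L - z(310) = -72522 - (-13 + 310**2) = -72522 - (-13 + 96100) = -72522 - 1*96087 = -72522 - 96087 = -168609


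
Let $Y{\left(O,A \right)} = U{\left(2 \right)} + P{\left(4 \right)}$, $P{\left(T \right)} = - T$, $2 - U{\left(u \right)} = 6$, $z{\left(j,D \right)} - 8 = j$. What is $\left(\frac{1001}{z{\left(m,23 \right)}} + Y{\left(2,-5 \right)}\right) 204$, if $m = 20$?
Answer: $5661$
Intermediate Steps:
$z{\left(j,D \right)} = 8 + j$
$U{\left(u \right)} = -4$ ($U{\left(u \right)} = 2 - 6 = -4$)
$Y{\left(O,A \right)} = -8$ ($Y{\left(O,A \right)} = -4 - 4 = -8$)
$\left(\frac{1001}{z{\left(m,23 \right)}} + Y{\left(2,-5 \right)}\right) 204 = \left(\frac{1001}{8 + 20} - 8\right) 204 = \left(\frac{1001}{28} - 8\right) 204 = \left(1001 \cdot \frac{1}{28} - 8\right) 204 = \left(\frac{143}{4} - 8\right) 204 = \frac{111}{4} \cdot 204 = 5661$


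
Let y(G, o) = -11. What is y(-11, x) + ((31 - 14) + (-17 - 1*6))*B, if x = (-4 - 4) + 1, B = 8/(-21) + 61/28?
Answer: -305/14 ≈ -21.786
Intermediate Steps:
B = 151/84 (B = 8*(-1/21) + 61*(1/28) = -8/21 + 61/28 = 151/84 ≈ 1.7976)
x = -7 (x = -8 + 1 = -7)
y(-11, x) + ((31 - 14) + (-17 - 1*6))*B = -11 + ((31 - 14) + (-17 - 1*6))*(151/84) = -11 + (17 + (-17 - 6))*(151/84) = -11 + (17 - 23)*(151/84) = -11 - 6*151/84 = -11 - 151/14 = -305/14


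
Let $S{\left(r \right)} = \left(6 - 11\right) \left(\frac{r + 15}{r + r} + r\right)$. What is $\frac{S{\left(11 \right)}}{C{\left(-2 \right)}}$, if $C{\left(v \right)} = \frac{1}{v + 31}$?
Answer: $- \frac{19430}{11} \approx -1766.4$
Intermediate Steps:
$C{\left(v \right)} = \frac{1}{31 + v}$
$S{\left(r \right)} = - 5 r - \frac{5 \left(15 + r\right)}{2 r}$ ($S{\left(r \right)} = - 5 \left(\frac{15 + r}{2 r} + r\right) = - 5 \left(r + \frac{15 + r}{2 r}\right) = - 5 r - \frac{5 \left(15 + r\right)}{2 r}$)
$\frac{S{\left(11 \right)}}{C{\left(-2 \right)}} = \frac{- \frac{5}{2} - 55 - \frac{75}{2 \cdot 11}}{\frac{1}{31 - 2}} = \frac{- \frac{5}{2} - 55 - \frac{75}{22}}{\frac{1}{29}} = \left(- \frac{5}{2} - 55 - \frac{75}{22}\right) \frac{1}{\frac{1}{29}} = \left(- \frac{670}{11}\right) 29 = - \frac{19430}{11}$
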